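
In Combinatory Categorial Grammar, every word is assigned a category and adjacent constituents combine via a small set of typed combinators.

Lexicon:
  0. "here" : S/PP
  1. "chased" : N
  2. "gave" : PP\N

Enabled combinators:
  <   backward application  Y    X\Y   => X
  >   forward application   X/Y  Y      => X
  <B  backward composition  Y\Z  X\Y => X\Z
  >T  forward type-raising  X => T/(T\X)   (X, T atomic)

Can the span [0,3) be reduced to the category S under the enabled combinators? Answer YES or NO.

YES

[0,3] S   >
  [0,1] "here" : S/PP
  [1,3] PP   <
    [1,2] "chased" : N
    [2,3] "gave" : PP\N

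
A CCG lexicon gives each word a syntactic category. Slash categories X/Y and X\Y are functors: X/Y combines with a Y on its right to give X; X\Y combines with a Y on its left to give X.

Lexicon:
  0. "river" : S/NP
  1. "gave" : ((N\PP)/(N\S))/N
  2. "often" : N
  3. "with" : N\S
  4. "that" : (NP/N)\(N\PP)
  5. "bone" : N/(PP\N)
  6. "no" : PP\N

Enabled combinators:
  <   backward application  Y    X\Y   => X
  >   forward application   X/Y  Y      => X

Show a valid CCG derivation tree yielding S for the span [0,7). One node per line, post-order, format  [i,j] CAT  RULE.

[0,7] S   >
  [0,1] "river" : S/NP
  [1,7] NP   >
    [1,5] NP/N   <
      [1,4] N\PP   >
        [1,3] (N\PP)/(N\S)   >
          [1,2] "gave" : ((N\PP)/(N\S))/N
          [2,3] "often" : N
        [3,4] "with" : N\S
      [4,5] "that" : (NP/N)\(N\PP)
    [5,7] N   >
      [5,6] "bone" : N/(PP\N)
      [6,7] "no" : PP\N

[0,1] S/NP  lex  "river"
[1,2] ((N\PP)/(N\S))/N  lex  "gave"
[2,3] N  lex  "often"
[1,3] (N\PP)/(N\S)  >  k=2
[3,4] N\S  lex  "with"
[1,4] N\PP  >  k=3
[4,5] (NP/N)\(N\PP)  lex  "that"
[1,5] NP/N  <  k=4
[5,6] N/(PP\N)  lex  "bone"
[6,7] PP\N  lex  "no"
[5,7] N  >  k=6
[1,7] NP  >  k=5
[0,7] S  >  k=1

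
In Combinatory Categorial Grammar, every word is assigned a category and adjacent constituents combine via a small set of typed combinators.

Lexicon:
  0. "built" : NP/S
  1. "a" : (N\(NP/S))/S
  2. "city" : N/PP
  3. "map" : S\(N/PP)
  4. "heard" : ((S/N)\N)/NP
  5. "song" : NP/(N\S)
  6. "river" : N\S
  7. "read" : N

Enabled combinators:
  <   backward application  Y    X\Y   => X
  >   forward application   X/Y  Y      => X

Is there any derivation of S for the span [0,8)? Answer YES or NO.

YES

[0,8] S   >
  [0,7] S/N   <
    [0,4] N   <
      [0,1] "built" : NP/S
      [1,4] N\(NP/S)   >
        [1,2] "a" : (N\(NP/S))/S
        [2,4] S   <
          [2,3] "city" : N/PP
          [3,4] "map" : S\(N/PP)
    [4,7] (S/N)\N   >
      [4,5] "heard" : ((S/N)\N)/NP
      [5,7] NP   >
        [5,6] "song" : NP/(N\S)
        [6,7] "river" : N\S
  [7,8] "read" : N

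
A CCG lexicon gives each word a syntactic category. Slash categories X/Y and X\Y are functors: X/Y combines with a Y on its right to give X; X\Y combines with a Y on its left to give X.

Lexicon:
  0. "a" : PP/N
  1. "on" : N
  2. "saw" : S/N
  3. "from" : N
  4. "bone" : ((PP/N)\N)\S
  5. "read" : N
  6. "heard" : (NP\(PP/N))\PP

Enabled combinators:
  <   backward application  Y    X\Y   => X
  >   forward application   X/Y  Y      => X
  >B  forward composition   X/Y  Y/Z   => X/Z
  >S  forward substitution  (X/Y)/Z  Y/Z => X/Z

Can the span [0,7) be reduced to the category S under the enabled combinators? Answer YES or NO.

PP/N N S/N N ((PP/N)\N)\S N (NP\(PP/N))\PP
CKY chart[0,7] = {NP}; S ∉ chart

NO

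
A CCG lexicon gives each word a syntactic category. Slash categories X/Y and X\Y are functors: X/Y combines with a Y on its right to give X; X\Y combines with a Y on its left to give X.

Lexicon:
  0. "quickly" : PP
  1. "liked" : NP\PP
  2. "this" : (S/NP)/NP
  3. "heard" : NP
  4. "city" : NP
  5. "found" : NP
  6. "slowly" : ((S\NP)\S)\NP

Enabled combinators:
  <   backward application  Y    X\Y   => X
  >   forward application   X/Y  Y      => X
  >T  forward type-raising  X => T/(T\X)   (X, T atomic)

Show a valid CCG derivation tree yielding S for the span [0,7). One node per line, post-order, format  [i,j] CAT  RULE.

[0,1] PP  lex  "quickly"
[0,1] NP/(NP\PP)  >T
[1,2] NP\PP  lex  "liked"
[0,2] NP  >  k=1
[2,3] (S/NP)/NP  lex  "this"
[3,4] NP  lex  "heard"
[2,4] S/NP  >  k=3
[4,5] NP  lex  "city"
[2,5] S  >  k=4
[5,6] NP  lex  "found"
[6,7] ((S\NP)\S)\NP  lex  "slowly"
[5,7] (S\NP)\S  <  k=6
[2,7] S\NP  <  k=5
[0,7] S  <  k=2

[0,7] S   <
  [0,2] NP   >
    [0,1] NP/(NP\PP)   >T
      [0,1] "quickly" : PP
    [1,2] "liked" : NP\PP
  [2,7] S\NP   <
    [2,5] S   >
      [2,4] S/NP   >
        [2,3] "this" : (S/NP)/NP
        [3,4] "heard" : NP
      [4,5] "city" : NP
    [5,7] (S\NP)\S   <
      [5,6] "found" : NP
      [6,7] "slowly" : ((S\NP)\S)\NP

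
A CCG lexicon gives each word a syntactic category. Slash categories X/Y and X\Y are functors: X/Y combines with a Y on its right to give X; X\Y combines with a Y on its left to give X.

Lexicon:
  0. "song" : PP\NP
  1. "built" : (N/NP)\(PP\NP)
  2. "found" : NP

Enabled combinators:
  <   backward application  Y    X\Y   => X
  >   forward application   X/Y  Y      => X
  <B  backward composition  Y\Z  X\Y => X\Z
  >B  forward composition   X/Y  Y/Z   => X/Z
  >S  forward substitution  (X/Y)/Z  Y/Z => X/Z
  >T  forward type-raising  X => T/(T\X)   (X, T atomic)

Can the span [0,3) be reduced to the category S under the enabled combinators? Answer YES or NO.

PP\NP (N/NP)\(PP\NP) NP
CKY chart[0,3] = {N, N/(NP\NP), N/(N\N), NP/(NP\N), PP/(PP\N), S/(S\N)}; S ∉ chart

NO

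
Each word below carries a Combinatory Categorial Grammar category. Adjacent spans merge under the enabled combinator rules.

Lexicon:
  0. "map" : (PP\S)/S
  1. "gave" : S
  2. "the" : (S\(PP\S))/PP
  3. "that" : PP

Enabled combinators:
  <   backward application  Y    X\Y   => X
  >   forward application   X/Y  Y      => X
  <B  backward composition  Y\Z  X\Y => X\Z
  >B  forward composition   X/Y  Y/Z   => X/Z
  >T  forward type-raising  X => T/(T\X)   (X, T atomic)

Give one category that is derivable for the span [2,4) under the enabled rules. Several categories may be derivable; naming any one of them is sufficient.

[0,4] S   <
  [0,2] PP\S   >
    [0,1] "map" : (PP\S)/S
    [1,2] "gave" : S
  [2,4] S\(PP\S)   >
    [2,3] "the" : (S\(PP\S))/PP
    [3,4] "that" : PP

S\(PP\S)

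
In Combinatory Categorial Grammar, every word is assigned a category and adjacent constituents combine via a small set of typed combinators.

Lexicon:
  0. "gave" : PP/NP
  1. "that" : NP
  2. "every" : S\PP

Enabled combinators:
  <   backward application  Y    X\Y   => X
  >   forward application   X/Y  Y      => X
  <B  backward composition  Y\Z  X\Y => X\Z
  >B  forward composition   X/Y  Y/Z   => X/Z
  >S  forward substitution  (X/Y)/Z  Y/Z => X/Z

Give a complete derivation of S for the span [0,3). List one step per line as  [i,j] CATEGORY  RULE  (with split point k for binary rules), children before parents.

[0,1] PP/NP  lex  "gave"
[1,2] NP  lex  "that"
[0,2] PP  >  k=1
[2,3] S\PP  lex  "every"
[0,3] S  <  k=2

[0,3] S   <
  [0,2] PP   >
    [0,1] "gave" : PP/NP
    [1,2] "that" : NP
  [2,3] "every" : S\PP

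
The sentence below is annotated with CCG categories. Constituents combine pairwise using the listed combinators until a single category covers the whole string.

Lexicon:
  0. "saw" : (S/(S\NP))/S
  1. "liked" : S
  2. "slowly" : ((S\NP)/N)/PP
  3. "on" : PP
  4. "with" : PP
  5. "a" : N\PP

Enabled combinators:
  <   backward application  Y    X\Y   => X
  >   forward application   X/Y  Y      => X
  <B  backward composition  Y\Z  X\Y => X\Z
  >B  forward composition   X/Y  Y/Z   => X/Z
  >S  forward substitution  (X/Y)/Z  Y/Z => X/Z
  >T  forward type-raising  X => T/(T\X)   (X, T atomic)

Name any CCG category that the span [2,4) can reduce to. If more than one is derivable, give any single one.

(S\NP)/N

[0,6] S   >
  [0,2] S/(S\NP)   >
    [0,1] "saw" : (S/(S\NP))/S
    [1,2] "liked" : S
  [2,6] S\NP   >
    [2,4] (S\NP)/N   >
      [2,3] "slowly" : ((S\NP)/N)/PP
      [3,4] "on" : PP
    [4,6] N   <
      [4,5] "with" : PP
      [5,6] "a" : N\PP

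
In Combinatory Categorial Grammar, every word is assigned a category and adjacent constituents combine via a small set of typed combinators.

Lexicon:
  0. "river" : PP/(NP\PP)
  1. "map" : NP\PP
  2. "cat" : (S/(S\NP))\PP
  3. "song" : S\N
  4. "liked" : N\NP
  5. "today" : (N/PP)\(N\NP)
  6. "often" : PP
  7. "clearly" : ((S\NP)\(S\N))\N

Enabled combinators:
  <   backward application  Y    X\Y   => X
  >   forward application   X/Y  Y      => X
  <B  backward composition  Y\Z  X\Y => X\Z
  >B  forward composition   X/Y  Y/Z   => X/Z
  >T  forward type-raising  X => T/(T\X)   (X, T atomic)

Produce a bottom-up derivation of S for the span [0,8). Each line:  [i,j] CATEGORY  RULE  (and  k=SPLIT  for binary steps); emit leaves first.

[0,8] S   >
  [0,3] S/(S\NP)   <
    [0,2] PP   >
      [0,1] "river" : PP/(NP\PP)
      [1,2] "map" : NP\PP
    [2,3] "cat" : (S/(S\NP))\PP
  [3,8] S\NP   <
    [3,4] "song" : S\N
    [4,8] (S\NP)\(S\N)   <
      [4,7] N   >
        [4,6] N/PP   <
          [4,5] "liked" : N\NP
          [5,6] "today" : (N/PP)\(N\NP)
        [6,7] "often" : PP
      [7,8] "clearly" : ((S\NP)\(S\N))\N

[0,1] PP/(NP\PP)  lex  "river"
[1,2] NP\PP  lex  "map"
[0,2] PP  >  k=1
[2,3] (S/(S\NP))\PP  lex  "cat"
[0,3] S/(S\NP)  <  k=2
[3,4] S\N  lex  "song"
[4,5] N\NP  lex  "liked"
[5,6] (N/PP)\(N\NP)  lex  "today"
[4,6] N/PP  <  k=5
[6,7] PP  lex  "often"
[4,7] N  >  k=6
[7,8] ((S\NP)\(S\N))\N  lex  "clearly"
[4,8] (S\NP)\(S\N)  <  k=7
[3,8] S\NP  <  k=4
[0,8] S  >  k=3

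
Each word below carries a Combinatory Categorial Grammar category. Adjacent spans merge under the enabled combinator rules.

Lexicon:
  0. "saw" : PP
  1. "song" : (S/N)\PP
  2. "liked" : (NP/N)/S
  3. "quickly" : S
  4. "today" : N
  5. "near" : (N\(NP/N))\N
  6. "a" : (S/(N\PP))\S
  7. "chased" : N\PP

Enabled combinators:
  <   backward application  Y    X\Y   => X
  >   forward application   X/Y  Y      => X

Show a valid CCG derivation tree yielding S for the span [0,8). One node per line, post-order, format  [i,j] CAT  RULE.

[0,1] PP  lex  "saw"
[1,2] (S/N)\PP  lex  "song"
[0,2] S/N  <  k=1
[2,3] (NP/N)/S  lex  "liked"
[3,4] S  lex  "quickly"
[2,4] NP/N  >  k=3
[4,5] N  lex  "today"
[5,6] (N\(NP/N))\N  lex  "near"
[4,6] N\(NP/N)  <  k=5
[2,6] N  <  k=4
[0,6] S  >  k=2
[6,7] (S/(N\PP))\S  lex  "a"
[0,7] S/(N\PP)  <  k=6
[7,8] N\PP  lex  "chased"
[0,8] S  >  k=7

[0,8] S   >
  [0,7] S/(N\PP)   <
    [0,6] S   >
      [0,2] S/N   <
        [0,1] "saw" : PP
        [1,2] "song" : (S/N)\PP
      [2,6] N   <
        [2,4] NP/N   >
          [2,3] "liked" : (NP/N)/S
          [3,4] "quickly" : S
        [4,6] N\(NP/N)   <
          [4,5] "today" : N
          [5,6] "near" : (N\(NP/N))\N
    [6,7] "a" : (S/(N\PP))\S
  [7,8] "chased" : N\PP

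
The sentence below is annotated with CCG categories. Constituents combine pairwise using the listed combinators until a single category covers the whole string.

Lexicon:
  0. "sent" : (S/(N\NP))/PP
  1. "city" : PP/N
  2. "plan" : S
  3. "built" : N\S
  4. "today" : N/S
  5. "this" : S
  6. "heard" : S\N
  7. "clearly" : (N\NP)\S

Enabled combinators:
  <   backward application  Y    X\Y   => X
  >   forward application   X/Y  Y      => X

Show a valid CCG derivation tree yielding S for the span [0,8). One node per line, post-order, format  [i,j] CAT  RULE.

[0,1] (S/(N\NP))/PP  lex  "sent"
[1,2] PP/N  lex  "city"
[2,3] S  lex  "plan"
[3,4] N\S  lex  "built"
[2,4] N  <  k=3
[1,4] PP  >  k=2
[0,4] S/(N\NP)  >  k=1
[4,5] N/S  lex  "today"
[5,6] S  lex  "this"
[4,6] N  >  k=5
[6,7] S\N  lex  "heard"
[4,7] S  <  k=6
[7,8] (N\NP)\S  lex  "clearly"
[4,8] N\NP  <  k=7
[0,8] S  >  k=4

[0,8] S   >
  [0,4] S/(N\NP)   >
    [0,1] "sent" : (S/(N\NP))/PP
    [1,4] PP   >
      [1,2] "city" : PP/N
      [2,4] N   <
        [2,3] "plan" : S
        [3,4] "built" : N\S
  [4,8] N\NP   <
    [4,7] S   <
      [4,6] N   >
        [4,5] "today" : N/S
        [5,6] "this" : S
      [6,7] "heard" : S\N
    [7,8] "clearly" : (N\NP)\S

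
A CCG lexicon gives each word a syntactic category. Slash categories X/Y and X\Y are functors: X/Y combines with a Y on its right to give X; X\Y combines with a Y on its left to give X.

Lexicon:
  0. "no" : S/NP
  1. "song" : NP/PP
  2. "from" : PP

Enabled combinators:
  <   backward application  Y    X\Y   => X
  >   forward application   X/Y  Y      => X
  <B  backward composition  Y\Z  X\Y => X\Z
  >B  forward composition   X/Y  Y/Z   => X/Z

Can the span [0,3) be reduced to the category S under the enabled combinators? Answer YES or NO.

[0,3] S   >
  [0,1] "no" : S/NP
  [1,3] NP   >
    [1,2] "song" : NP/PP
    [2,3] "from" : PP

YES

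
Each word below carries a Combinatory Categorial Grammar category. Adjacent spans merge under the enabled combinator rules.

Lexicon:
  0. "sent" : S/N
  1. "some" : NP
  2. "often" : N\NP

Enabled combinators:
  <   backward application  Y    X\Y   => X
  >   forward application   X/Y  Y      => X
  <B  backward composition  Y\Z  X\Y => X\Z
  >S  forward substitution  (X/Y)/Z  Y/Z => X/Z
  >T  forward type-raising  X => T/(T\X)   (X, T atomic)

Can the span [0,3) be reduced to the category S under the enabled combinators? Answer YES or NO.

[0,3] S   >
  [0,1] "sent" : S/N
  [1,3] N   >
    [1,2] N/(N\NP)   >T
      [1,2] "some" : NP
    [2,3] "often" : N\NP

YES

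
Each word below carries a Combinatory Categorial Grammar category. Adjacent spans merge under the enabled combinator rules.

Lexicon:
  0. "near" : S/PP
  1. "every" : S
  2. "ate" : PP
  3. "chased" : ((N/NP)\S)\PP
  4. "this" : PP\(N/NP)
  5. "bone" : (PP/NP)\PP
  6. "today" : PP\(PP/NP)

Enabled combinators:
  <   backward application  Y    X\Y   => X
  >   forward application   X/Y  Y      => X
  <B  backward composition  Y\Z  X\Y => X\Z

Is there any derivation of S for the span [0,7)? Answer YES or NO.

[0,7] S   >
  [0,1] "near" : S/PP
  [1,7] PP   <
    [1,2] "every" : S
    [2,7] PP\S   <B
      [2,5] PP\S   <B
        [2,4] (N/NP)\S   <
          [2,3] "ate" : PP
          [3,4] "chased" : ((N/NP)\S)\PP
        [4,5] "this" : PP\(N/NP)
      [5,7] PP\PP   <B
        [5,6] "bone" : (PP/NP)\PP
        [6,7] "today" : PP\(PP/NP)

YES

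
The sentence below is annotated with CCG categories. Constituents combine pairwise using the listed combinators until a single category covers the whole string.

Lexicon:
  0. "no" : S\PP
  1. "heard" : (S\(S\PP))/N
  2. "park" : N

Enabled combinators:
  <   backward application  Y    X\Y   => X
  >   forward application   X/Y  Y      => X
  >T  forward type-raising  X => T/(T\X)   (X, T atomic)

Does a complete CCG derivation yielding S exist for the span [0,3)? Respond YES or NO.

YES

[0,3] S   <
  [0,1] "no" : S\PP
  [1,3] S\(S\PP)   >
    [1,2] "heard" : (S\(S\PP))/N
    [2,3] "park" : N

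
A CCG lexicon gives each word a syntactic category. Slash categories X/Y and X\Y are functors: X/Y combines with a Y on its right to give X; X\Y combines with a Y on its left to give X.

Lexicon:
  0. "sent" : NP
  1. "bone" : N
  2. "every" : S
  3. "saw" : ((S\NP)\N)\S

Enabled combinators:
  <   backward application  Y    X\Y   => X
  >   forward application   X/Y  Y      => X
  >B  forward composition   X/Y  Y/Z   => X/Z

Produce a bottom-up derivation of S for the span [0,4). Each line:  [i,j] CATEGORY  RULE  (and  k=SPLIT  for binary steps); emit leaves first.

[0,1] NP  lex  "sent"
[1,2] N  lex  "bone"
[2,3] S  lex  "every"
[3,4] ((S\NP)\N)\S  lex  "saw"
[2,4] (S\NP)\N  <  k=3
[1,4] S\NP  <  k=2
[0,4] S  <  k=1

[0,4] S   <
  [0,1] "sent" : NP
  [1,4] S\NP   <
    [1,2] "bone" : N
    [2,4] (S\NP)\N   <
      [2,3] "every" : S
      [3,4] "saw" : ((S\NP)\N)\S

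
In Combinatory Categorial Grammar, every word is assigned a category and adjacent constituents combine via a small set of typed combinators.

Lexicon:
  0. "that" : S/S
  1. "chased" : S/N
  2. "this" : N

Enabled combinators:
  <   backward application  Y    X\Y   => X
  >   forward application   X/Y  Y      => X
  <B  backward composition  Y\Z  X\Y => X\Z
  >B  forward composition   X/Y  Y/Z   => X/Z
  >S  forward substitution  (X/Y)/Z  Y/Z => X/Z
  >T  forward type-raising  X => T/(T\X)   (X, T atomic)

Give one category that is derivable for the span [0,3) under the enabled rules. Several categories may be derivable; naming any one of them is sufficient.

S

[0,3] S   >
  [0,2] S/N   >B
    [0,1] "that" : S/S
    [1,2] "chased" : S/N
  [2,3] "this" : N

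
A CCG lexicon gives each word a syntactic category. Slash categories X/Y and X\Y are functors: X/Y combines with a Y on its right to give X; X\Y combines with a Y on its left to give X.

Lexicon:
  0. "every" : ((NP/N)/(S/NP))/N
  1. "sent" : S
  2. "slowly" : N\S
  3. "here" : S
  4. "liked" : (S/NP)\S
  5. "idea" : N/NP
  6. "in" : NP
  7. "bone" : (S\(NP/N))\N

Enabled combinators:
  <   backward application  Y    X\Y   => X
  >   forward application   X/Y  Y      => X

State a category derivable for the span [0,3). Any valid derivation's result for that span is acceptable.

(NP/N)/(S/NP)

[0,8] S   <
  [0,5] NP/N   >
    [0,3] (NP/N)/(S/NP)   >
      [0,1] "every" : ((NP/N)/(S/NP))/N
      [1,3] N   <
        [1,2] "sent" : S
        [2,3] "slowly" : N\S
    [3,5] S/NP   <
      [3,4] "here" : S
      [4,5] "liked" : (S/NP)\S
  [5,8] S\(NP/N)   <
    [5,7] N   >
      [5,6] "idea" : N/NP
      [6,7] "in" : NP
    [7,8] "bone" : (S\(NP/N))\N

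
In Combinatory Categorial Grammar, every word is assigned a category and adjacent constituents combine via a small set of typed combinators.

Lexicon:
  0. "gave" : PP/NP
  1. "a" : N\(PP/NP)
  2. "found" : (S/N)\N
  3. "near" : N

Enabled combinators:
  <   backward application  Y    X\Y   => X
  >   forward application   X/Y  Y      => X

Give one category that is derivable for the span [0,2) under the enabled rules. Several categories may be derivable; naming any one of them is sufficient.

[0,4] S   >
  [0,3] S/N   <
    [0,2] N   <
      [0,1] "gave" : PP/NP
      [1,2] "a" : N\(PP/NP)
    [2,3] "found" : (S/N)\N
  [3,4] "near" : N

N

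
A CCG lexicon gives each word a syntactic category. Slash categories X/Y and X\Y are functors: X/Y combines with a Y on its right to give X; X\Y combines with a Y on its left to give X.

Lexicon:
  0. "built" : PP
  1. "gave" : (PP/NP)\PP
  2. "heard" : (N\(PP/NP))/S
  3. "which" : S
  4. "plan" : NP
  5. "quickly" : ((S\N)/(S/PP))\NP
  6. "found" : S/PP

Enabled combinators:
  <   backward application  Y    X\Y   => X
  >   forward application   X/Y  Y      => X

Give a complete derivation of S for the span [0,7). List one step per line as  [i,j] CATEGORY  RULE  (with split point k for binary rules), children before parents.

[0,1] PP  lex  "built"
[1,2] (PP/NP)\PP  lex  "gave"
[0,2] PP/NP  <  k=1
[2,3] (N\(PP/NP))/S  lex  "heard"
[3,4] S  lex  "which"
[2,4] N\(PP/NP)  >  k=3
[0,4] N  <  k=2
[4,5] NP  lex  "plan"
[5,6] ((S\N)/(S/PP))\NP  lex  "quickly"
[4,6] (S\N)/(S/PP)  <  k=5
[6,7] S/PP  lex  "found"
[4,7] S\N  >  k=6
[0,7] S  <  k=4

[0,7] S   <
  [0,4] N   <
    [0,2] PP/NP   <
      [0,1] "built" : PP
      [1,2] "gave" : (PP/NP)\PP
    [2,4] N\(PP/NP)   >
      [2,3] "heard" : (N\(PP/NP))/S
      [3,4] "which" : S
  [4,7] S\N   >
    [4,6] (S\N)/(S/PP)   <
      [4,5] "plan" : NP
      [5,6] "quickly" : ((S\N)/(S/PP))\NP
    [6,7] "found" : S/PP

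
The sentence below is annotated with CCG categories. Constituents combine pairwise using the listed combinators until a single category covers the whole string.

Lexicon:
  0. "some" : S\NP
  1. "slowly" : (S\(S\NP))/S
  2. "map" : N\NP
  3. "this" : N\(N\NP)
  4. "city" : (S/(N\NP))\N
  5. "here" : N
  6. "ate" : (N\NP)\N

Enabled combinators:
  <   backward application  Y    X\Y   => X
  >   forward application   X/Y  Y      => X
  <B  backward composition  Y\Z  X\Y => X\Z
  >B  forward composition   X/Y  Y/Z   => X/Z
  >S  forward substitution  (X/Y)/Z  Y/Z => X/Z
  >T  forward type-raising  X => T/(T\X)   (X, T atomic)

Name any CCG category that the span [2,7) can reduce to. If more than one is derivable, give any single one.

[0,7] S   <
  [0,1] "some" : S\NP
  [1,7] S\(S\NP)   >
    [1,2] "slowly" : (S\(S\NP))/S
    [2,7] S   >
      [2,5] S/(N\NP)   <
        [2,4] N   <
          [2,3] "map" : N\NP
          [3,4] "this" : N\(N\NP)
        [4,5] "city" : (S/(N\NP))\N
      [5,7] N\NP   <
        [5,6] "here" : N
        [6,7] "ate" : (N\NP)\N

S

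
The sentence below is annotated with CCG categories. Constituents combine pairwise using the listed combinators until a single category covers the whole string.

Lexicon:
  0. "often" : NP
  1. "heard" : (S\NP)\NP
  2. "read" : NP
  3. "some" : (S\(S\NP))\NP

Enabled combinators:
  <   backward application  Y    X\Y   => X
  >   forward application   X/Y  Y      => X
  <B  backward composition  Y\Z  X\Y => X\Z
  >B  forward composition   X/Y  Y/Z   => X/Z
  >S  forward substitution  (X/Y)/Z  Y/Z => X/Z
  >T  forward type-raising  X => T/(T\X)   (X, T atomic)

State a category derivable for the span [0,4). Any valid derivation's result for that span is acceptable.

[0,4] S   <
  [0,2] S\NP   <
    [0,1] "often" : NP
    [1,2] "heard" : (S\NP)\NP
  [2,4] S\(S\NP)   <
    [2,3] "read" : NP
    [3,4] "some" : (S\(S\NP))\NP

S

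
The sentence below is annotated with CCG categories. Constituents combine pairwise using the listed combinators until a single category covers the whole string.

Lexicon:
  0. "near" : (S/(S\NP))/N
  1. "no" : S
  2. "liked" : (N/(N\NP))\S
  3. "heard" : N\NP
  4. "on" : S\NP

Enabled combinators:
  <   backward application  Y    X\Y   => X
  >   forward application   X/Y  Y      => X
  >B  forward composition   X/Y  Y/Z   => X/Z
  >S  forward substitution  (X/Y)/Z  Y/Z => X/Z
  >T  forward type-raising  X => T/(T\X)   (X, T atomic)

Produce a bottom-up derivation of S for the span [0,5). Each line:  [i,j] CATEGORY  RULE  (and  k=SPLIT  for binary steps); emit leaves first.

[0,1] (S/(S\NP))/N  lex  "near"
[1,2] S  lex  "no"
[2,3] (N/(N\NP))\S  lex  "liked"
[1,3] N/(N\NP)  <  k=2
[3,4] N\NP  lex  "heard"
[1,4] N  >  k=3
[0,4] S/(S\NP)  >  k=1
[4,5] S\NP  lex  "on"
[0,5] S  >  k=4

[0,5] S   >
  [0,4] S/(S\NP)   >
    [0,1] "near" : (S/(S\NP))/N
    [1,4] N   >
      [1,3] N/(N\NP)   <
        [1,2] "no" : S
        [2,3] "liked" : (N/(N\NP))\S
      [3,4] "heard" : N\NP
  [4,5] "on" : S\NP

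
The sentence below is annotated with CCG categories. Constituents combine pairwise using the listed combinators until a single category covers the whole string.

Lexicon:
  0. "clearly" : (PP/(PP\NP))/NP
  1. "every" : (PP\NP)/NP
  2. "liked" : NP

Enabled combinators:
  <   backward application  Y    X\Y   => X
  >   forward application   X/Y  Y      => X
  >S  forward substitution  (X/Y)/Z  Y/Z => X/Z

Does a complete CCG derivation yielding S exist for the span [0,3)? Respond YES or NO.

NO

(PP/(PP\NP))/NP (PP\NP)/NP NP
CKY chart[0,3] = {PP}; S ∉ chart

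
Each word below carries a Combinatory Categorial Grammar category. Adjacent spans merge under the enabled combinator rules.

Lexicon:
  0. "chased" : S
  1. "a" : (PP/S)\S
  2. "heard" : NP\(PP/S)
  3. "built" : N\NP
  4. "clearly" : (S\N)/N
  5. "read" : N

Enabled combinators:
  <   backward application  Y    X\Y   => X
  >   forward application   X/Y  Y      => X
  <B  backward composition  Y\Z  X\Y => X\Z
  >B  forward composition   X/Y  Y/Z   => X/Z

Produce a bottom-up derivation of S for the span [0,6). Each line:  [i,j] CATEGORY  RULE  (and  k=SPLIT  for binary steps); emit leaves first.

[0,6] S   <
  [0,3] NP   <
    [0,1] "chased" : S
    [1,3] NP\S   <B
      [1,2] "a" : (PP/S)\S
      [2,3] "heard" : NP\(PP/S)
  [3,6] S\NP   <B
    [3,4] "built" : N\NP
    [4,6] S\N   >
      [4,5] "clearly" : (S\N)/N
      [5,6] "read" : N

[0,1] S  lex  "chased"
[1,2] (PP/S)\S  lex  "a"
[2,3] NP\(PP/S)  lex  "heard"
[1,3] NP\S  <B  k=2
[0,3] NP  <  k=1
[3,4] N\NP  lex  "built"
[4,5] (S\N)/N  lex  "clearly"
[5,6] N  lex  "read"
[4,6] S\N  >  k=5
[3,6] S\NP  <B  k=4
[0,6] S  <  k=3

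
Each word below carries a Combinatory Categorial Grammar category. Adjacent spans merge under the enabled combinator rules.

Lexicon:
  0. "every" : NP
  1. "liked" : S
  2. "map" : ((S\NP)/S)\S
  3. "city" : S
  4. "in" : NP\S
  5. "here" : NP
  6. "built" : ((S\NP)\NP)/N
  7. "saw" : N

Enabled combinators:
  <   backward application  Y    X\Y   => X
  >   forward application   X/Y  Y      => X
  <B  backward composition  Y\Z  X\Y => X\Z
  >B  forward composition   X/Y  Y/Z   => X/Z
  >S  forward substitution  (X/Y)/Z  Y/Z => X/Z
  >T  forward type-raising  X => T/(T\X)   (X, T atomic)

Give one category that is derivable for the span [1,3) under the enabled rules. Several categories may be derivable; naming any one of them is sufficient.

(S\NP)/S

[0,8] S   >
  [0,1] S/(S\NP)   >T
    [0,1] "every" : NP
  [1,8] S\NP   >
    [1,3] (S\NP)/S   <
      [1,2] "liked" : S
      [2,3] "map" : ((S\NP)/S)\S
    [3,8] S   <
      [3,5] NP   >
        [3,4] NP/(NP\S)   >T
          [3,4] "city" : S
        [4,5] "in" : NP\S
      [5,8] S\NP   <
        [5,6] "here" : NP
        [6,8] (S\NP)\NP   >
          [6,7] "built" : ((S\NP)\NP)/N
          [7,8] "saw" : N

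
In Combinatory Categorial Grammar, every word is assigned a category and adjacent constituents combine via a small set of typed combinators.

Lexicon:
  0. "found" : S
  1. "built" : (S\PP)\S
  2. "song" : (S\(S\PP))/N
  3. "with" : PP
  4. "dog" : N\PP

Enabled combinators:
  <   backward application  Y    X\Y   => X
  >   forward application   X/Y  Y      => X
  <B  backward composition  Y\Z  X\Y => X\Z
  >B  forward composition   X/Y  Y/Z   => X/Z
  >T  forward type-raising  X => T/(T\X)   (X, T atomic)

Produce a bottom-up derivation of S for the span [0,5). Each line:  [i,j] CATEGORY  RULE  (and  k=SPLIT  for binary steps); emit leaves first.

[0,1] S  lex  "found"
[1,2] (S\PP)\S  lex  "built"
[0,2] S\PP  <  k=1
[2,3] (S\(S\PP))/N  lex  "song"
[3,4] PP  lex  "with"
[4,5] N\PP  lex  "dog"
[3,5] N  <  k=4
[2,5] S\(S\PP)  >  k=3
[0,5] S  <  k=2

[0,5] S   <
  [0,2] S\PP   <
    [0,1] "found" : S
    [1,2] "built" : (S\PP)\S
  [2,5] S\(S\PP)   >
    [2,3] "song" : (S\(S\PP))/N
    [3,5] N   <
      [3,4] "with" : PP
      [4,5] "dog" : N\PP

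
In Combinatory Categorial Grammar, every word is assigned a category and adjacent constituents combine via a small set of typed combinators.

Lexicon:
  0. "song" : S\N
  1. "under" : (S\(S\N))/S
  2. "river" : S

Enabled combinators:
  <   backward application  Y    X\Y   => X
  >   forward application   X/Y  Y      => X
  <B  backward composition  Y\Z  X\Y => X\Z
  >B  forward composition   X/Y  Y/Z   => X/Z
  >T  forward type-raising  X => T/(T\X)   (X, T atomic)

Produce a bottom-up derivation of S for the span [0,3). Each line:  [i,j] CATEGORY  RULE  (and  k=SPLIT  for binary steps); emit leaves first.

[0,1] S\N  lex  "song"
[1,2] (S\(S\N))/S  lex  "under"
[2,3] S  lex  "river"
[1,3] S\(S\N)  >  k=2
[0,3] S  <  k=1

[0,3] S   <
  [0,1] "song" : S\N
  [1,3] S\(S\N)   >
    [1,2] "under" : (S\(S\N))/S
    [2,3] "river" : S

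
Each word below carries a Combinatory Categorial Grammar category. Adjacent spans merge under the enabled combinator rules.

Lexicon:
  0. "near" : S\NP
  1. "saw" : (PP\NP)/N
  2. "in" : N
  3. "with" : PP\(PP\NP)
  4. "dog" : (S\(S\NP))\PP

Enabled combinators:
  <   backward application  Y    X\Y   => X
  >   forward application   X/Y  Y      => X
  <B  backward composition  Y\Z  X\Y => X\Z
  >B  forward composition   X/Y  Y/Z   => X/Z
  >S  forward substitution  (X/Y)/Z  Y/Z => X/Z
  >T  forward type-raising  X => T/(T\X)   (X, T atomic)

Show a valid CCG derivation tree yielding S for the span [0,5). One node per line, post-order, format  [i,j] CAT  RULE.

[0,1] S\NP  lex  "near"
[1,2] (PP\NP)/N  lex  "saw"
[2,3] N  lex  "in"
[1,3] PP\NP  >  k=2
[3,4] PP\(PP\NP)  lex  "with"
[1,4] PP  <  k=3
[4,5] (S\(S\NP))\PP  lex  "dog"
[1,5] S\(S\NP)  <  k=4
[0,5] S  <  k=1

[0,5] S   <
  [0,1] "near" : S\NP
  [1,5] S\(S\NP)   <
    [1,4] PP   <
      [1,3] PP\NP   >
        [1,2] "saw" : (PP\NP)/N
        [2,3] "in" : N
      [3,4] "with" : PP\(PP\NP)
    [4,5] "dog" : (S\(S\NP))\PP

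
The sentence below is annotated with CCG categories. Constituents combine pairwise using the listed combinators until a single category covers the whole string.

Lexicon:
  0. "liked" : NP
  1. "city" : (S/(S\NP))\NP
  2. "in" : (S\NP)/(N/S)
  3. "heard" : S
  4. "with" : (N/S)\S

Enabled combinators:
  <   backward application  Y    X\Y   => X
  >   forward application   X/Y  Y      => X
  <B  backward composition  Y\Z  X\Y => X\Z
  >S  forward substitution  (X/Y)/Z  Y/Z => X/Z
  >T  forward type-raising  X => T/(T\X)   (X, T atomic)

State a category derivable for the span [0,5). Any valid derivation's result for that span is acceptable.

[0,5] S   >
  [0,2] S/(S\NP)   <
    [0,1] "liked" : NP
    [1,2] "city" : (S/(S\NP))\NP
  [2,5] S\NP   >
    [2,3] "in" : (S\NP)/(N/S)
    [3,5] N/S   <
      [3,4] "heard" : S
      [4,5] "with" : (N/S)\S

S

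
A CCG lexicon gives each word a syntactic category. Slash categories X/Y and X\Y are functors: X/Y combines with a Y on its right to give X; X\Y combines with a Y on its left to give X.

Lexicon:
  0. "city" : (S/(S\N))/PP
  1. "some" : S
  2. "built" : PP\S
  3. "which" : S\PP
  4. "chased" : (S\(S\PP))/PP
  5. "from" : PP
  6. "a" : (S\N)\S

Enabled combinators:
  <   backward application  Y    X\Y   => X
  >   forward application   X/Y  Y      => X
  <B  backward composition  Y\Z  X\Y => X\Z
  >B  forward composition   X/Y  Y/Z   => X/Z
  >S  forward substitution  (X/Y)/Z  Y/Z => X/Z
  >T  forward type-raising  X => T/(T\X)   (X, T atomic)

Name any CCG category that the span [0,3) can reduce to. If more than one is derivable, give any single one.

S/(S\N)

[0,7] S   >
  [0,3] S/(S\N)   >
    [0,1] "city" : (S/(S\N))/PP
    [1,3] PP   <
      [1,2] "some" : S
      [2,3] "built" : PP\S
  [3,7] S\N   <
    [3,6] S   <
      [3,4] "which" : S\PP
      [4,6] S\(S\PP)   >
        [4,5] "chased" : (S\(S\PP))/PP
        [5,6] "from" : PP
    [6,7] "a" : (S\N)\S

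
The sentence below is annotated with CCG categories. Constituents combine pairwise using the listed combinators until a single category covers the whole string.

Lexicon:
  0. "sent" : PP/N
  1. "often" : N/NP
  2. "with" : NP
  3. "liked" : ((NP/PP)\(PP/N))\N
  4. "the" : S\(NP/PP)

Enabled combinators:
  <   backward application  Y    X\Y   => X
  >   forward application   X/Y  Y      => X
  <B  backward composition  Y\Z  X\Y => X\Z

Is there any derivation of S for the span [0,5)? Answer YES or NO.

YES

[0,5] S   <
  [0,4] NP/PP   <
    [0,1] "sent" : PP/N
    [1,4] (NP/PP)\(PP/N)   <
      [1,3] N   >
        [1,2] "often" : N/NP
        [2,3] "with" : NP
      [3,4] "liked" : ((NP/PP)\(PP/N))\N
  [4,5] "the" : S\(NP/PP)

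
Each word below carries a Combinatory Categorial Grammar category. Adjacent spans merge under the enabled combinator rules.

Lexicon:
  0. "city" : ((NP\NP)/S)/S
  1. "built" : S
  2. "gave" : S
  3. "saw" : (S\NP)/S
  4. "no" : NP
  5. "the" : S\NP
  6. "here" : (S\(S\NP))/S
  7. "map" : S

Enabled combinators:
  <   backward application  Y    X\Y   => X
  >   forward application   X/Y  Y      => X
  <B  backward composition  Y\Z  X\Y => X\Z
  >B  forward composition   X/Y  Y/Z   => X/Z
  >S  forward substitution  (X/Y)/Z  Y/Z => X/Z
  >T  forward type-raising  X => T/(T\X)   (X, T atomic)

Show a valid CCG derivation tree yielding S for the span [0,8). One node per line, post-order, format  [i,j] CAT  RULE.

[0,1] ((NP\NP)/S)/S  lex  "city"
[1,2] S  lex  "built"
[0,2] (NP\NP)/S  >  k=1
[2,3] S  lex  "gave"
[0,3] NP\NP  >  k=2
[3,4] (S\NP)/S  lex  "saw"
[4,5] NP  lex  "no"
[4,5] S/(S\NP)  >T
[5,6] S\NP  lex  "the"
[4,6] S  >  k=5
[3,6] S\NP  >  k=4
[0,6] S\NP  <B  k=3
[6,7] (S\(S\NP))/S  lex  "here"
[7,8] S  lex  "map"
[6,8] S\(S\NP)  >  k=7
[0,8] S  <  k=6

[0,8] S   <
  [0,6] S\NP   <B
    [0,3] NP\NP   >
      [0,2] (NP\NP)/S   >
        [0,1] "city" : ((NP\NP)/S)/S
        [1,2] "built" : S
      [2,3] "gave" : S
    [3,6] S\NP   >
      [3,4] "saw" : (S\NP)/S
      [4,6] S   >
        [4,5] S/(S\NP)   >T
          [4,5] "no" : NP
        [5,6] "the" : S\NP
  [6,8] S\(S\NP)   >
    [6,7] "here" : (S\(S\NP))/S
    [7,8] "map" : S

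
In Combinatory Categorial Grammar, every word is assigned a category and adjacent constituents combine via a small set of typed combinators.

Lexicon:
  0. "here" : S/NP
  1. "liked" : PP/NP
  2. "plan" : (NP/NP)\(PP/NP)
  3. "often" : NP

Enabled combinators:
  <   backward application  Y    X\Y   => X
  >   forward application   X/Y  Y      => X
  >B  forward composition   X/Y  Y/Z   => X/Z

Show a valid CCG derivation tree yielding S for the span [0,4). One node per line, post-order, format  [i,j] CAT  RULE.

[0,4] S   >
  [0,3] S/NP   >B
    [0,1] "here" : S/NP
    [1,3] NP/NP   <
      [1,2] "liked" : PP/NP
      [2,3] "plan" : (NP/NP)\(PP/NP)
  [3,4] "often" : NP

[0,1] S/NP  lex  "here"
[1,2] PP/NP  lex  "liked"
[2,3] (NP/NP)\(PP/NP)  lex  "plan"
[1,3] NP/NP  <  k=2
[0,3] S/NP  >B  k=1
[3,4] NP  lex  "often"
[0,4] S  >  k=3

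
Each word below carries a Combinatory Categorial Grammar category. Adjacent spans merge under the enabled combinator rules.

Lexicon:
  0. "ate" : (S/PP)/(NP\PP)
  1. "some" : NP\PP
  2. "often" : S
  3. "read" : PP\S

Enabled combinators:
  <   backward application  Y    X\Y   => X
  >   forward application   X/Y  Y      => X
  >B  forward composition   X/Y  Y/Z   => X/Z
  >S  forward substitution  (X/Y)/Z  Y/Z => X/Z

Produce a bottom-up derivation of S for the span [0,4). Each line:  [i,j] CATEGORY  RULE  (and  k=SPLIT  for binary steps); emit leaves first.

[0,4] S   >
  [0,2] S/PP   >
    [0,1] "ate" : (S/PP)/(NP\PP)
    [1,2] "some" : NP\PP
  [2,4] PP   <
    [2,3] "often" : S
    [3,4] "read" : PP\S

[0,1] (S/PP)/(NP\PP)  lex  "ate"
[1,2] NP\PP  lex  "some"
[0,2] S/PP  >  k=1
[2,3] S  lex  "often"
[3,4] PP\S  lex  "read"
[2,4] PP  <  k=3
[0,4] S  >  k=2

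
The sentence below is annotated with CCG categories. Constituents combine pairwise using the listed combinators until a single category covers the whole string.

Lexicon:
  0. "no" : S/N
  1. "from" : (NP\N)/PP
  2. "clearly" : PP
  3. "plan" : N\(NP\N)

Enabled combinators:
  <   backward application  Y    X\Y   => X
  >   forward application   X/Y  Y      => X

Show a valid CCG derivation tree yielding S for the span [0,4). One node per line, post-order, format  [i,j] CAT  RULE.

[0,4] S   >
  [0,1] "no" : S/N
  [1,4] N   <
    [1,3] NP\N   >
      [1,2] "from" : (NP\N)/PP
      [2,3] "clearly" : PP
    [3,4] "plan" : N\(NP\N)

[0,1] S/N  lex  "no"
[1,2] (NP\N)/PP  lex  "from"
[2,3] PP  lex  "clearly"
[1,3] NP\N  >  k=2
[3,4] N\(NP\N)  lex  "plan"
[1,4] N  <  k=3
[0,4] S  >  k=1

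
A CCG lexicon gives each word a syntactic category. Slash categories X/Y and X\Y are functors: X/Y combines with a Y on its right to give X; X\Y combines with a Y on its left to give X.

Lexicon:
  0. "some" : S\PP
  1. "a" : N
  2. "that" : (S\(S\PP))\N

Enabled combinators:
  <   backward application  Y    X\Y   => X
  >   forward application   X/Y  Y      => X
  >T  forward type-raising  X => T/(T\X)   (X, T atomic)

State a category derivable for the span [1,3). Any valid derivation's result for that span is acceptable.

S\(S\PP)

[0,3] S   <
  [0,1] "some" : S\PP
  [1,3] S\(S\PP)   <
    [1,2] "a" : N
    [2,3] "that" : (S\(S\PP))\N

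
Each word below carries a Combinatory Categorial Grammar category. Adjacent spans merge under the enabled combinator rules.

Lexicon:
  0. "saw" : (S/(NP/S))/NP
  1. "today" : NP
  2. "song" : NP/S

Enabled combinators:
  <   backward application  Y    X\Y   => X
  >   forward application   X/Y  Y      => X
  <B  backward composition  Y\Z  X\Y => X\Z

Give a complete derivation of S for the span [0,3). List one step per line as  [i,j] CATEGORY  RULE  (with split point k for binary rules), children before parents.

[0,1] (S/(NP/S))/NP  lex  "saw"
[1,2] NP  lex  "today"
[0,2] S/(NP/S)  >  k=1
[2,3] NP/S  lex  "song"
[0,3] S  >  k=2

[0,3] S   >
  [0,2] S/(NP/S)   >
    [0,1] "saw" : (S/(NP/S))/NP
    [1,2] "today" : NP
  [2,3] "song" : NP/S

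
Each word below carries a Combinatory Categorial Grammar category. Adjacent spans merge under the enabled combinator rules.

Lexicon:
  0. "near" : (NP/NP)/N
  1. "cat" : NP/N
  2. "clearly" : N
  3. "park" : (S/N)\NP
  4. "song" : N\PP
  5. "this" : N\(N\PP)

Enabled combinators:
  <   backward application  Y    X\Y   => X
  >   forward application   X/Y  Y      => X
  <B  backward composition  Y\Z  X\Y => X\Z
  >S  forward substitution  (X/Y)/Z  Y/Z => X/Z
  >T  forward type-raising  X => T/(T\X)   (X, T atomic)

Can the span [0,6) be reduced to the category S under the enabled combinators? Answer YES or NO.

YES

[0,6] S   >
  [0,4] S/N   <
    [0,3] NP   >
      [0,2] NP/N   >S
        [0,1] "near" : (NP/NP)/N
        [1,2] "cat" : NP/N
      [2,3] "clearly" : N
    [3,4] "park" : (S/N)\NP
  [4,6] N   <
    [4,5] "song" : N\PP
    [5,6] "this" : N\(N\PP)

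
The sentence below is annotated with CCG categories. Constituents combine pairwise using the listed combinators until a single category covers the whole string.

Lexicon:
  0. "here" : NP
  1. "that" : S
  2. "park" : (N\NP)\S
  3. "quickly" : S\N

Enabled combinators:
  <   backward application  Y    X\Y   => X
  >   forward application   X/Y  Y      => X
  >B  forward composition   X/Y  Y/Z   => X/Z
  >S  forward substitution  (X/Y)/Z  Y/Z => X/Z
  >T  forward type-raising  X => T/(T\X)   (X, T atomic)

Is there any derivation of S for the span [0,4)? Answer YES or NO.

YES

[0,4] S   <
  [0,3] N   <
    [0,1] "here" : NP
    [1,3] N\NP   <
      [1,2] "that" : S
      [2,3] "park" : (N\NP)\S
  [3,4] "quickly" : S\N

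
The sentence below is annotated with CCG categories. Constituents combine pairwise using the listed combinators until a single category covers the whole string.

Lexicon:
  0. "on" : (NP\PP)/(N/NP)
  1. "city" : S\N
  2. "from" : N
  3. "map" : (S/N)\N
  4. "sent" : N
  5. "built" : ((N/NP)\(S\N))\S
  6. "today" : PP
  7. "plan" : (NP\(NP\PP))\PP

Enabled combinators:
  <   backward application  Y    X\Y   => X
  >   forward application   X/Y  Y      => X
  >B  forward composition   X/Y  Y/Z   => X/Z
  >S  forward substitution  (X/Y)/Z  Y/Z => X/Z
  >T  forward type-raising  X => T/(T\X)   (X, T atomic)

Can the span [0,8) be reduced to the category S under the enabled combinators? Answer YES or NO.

(NP\PP)/(N/NP) S\N N (S/N)\N N ((N/NP)\(S\N))\S PP (NP\(NP\PP))\PP
CKY chart[0,8] = {N/(N\NP), NP, NP/(NP\NP), PP/(PP\NP), S/(S\NP)}; S ∉ chart

NO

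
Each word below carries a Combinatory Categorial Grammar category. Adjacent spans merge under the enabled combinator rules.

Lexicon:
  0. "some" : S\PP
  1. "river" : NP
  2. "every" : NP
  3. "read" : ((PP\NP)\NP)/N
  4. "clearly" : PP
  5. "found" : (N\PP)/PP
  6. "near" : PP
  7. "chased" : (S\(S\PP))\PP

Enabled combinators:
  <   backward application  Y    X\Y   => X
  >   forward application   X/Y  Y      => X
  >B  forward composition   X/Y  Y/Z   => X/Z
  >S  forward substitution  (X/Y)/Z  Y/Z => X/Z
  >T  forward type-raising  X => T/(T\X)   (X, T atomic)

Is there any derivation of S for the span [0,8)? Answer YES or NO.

[0,8] S   <
  [0,1] "some" : S\PP
  [1,8] S\(S\PP)   <
    [1,7] PP   <
      [1,2] "river" : NP
      [2,7] PP\NP   <
        [2,3] "every" : NP
        [3,7] (PP\NP)\NP   >
          [3,4] "read" : ((PP\NP)\NP)/N
          [4,7] N   <
            [4,5] "clearly" : PP
            [5,7] N\PP   >
              [5,6] "found" : (N\PP)/PP
              [6,7] "near" : PP
    [7,8] "chased" : (S\(S\PP))\PP

YES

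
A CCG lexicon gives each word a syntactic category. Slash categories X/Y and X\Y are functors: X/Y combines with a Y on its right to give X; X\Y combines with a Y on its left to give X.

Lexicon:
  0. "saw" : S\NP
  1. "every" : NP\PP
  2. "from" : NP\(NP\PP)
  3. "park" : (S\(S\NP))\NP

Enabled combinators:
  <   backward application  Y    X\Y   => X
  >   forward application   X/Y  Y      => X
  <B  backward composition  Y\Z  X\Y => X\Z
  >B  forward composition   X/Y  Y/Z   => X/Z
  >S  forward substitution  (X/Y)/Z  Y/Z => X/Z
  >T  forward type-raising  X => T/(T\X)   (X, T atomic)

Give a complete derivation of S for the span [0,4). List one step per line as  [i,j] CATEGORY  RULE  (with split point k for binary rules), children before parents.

[0,4] S   <
  [0,1] "saw" : S\NP
  [1,4] S\(S\NP)   <
    [1,3] NP   <
      [1,2] "every" : NP\PP
      [2,3] "from" : NP\(NP\PP)
    [3,4] "park" : (S\(S\NP))\NP

[0,1] S\NP  lex  "saw"
[1,2] NP\PP  lex  "every"
[2,3] NP\(NP\PP)  lex  "from"
[1,3] NP  <  k=2
[3,4] (S\(S\NP))\NP  lex  "park"
[1,4] S\(S\NP)  <  k=3
[0,4] S  <  k=1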